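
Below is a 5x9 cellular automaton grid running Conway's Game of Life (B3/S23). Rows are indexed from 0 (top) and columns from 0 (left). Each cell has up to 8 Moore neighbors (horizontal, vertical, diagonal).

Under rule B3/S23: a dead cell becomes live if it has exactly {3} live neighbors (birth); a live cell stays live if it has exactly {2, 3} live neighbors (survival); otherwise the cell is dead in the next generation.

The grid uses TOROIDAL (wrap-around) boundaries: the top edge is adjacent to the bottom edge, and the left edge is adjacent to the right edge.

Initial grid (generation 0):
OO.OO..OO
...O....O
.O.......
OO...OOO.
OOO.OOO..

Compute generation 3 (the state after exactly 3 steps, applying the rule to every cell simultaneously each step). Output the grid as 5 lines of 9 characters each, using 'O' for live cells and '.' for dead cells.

Answer: O....OO.O
OO.O.....
.OOOO.OO.
OO....O.O
.....OO..

Derivation:
Simulating step by step:
Generation 0 (given above): 20 live cells
Generation 1: 15 live cells
......OO.
.O.OO..OO
.OO...OOO
....O..OO
.........
Generation 2: 16 live cells
......OOO
.O.O.O...
.OO.OOO..
O.....O.O
......O.O
Generation 3: 19 live cells
(generation 3 grid is the final answer)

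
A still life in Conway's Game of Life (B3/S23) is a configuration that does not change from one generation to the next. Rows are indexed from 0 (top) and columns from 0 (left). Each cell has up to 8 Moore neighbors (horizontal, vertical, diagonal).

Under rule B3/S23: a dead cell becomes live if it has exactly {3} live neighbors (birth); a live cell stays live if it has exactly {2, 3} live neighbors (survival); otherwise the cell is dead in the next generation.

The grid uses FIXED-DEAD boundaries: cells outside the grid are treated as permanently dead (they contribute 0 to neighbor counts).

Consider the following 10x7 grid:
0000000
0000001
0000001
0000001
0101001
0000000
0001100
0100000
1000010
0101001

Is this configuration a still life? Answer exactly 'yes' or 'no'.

Compute generation 1 and compare to generation 0 (given above):
Generation 1:
0000000
0000000
0000011
0000011
0000000
0011100
0000000
0000100
1110000
0000000
Cell (1,6) differs: gen0=1 vs gen1=0 -> NOT a still life.

Answer: no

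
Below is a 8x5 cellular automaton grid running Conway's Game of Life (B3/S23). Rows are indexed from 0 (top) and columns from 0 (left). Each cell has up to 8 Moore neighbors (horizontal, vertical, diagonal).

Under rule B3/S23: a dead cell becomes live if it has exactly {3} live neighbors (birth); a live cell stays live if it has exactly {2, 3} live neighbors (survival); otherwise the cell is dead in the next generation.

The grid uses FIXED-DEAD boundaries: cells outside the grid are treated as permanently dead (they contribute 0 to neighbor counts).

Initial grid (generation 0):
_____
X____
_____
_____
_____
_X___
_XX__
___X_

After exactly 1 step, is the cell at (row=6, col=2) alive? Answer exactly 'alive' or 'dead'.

Answer: alive

Derivation:
Simulating step by step:
Generation 0 (given above): 5 live cells
Generation 1: 5 live cells
_____
_____
_____
_____
_____
_XX__
_XX__
__X__

Cell (6,2) at generation 1: 1 -> alive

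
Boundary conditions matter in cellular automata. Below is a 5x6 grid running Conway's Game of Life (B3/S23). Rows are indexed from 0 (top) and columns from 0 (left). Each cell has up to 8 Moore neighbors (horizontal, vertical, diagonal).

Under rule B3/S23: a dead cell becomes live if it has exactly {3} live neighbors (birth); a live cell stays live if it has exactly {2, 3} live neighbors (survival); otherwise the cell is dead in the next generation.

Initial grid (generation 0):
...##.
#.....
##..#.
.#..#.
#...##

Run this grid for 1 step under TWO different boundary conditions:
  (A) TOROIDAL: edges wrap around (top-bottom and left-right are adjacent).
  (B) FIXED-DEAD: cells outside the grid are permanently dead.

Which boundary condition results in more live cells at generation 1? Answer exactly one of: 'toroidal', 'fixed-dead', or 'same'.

Answer: toroidal

Derivation:
Under TOROIDAL boundary, generation 1:
#..##.
##.##.
##....
.#.##.
#.....
Population = 13

Under FIXED-DEAD boundary, generation 1:
......
##.##.
##....
.#.##.
....##
Population = 11

Comparison: toroidal=13, fixed-dead=11 -> toroidal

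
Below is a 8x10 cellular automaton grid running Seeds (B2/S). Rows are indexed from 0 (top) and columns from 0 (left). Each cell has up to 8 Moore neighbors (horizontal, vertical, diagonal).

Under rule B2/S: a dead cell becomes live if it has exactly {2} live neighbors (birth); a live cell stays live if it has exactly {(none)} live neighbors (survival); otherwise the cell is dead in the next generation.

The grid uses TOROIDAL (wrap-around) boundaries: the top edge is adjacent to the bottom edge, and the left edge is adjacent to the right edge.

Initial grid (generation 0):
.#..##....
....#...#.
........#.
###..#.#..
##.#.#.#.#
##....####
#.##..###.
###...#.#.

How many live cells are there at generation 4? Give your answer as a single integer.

Simulating step by step:
Generation 0 (given above): 34 live cells
Generation 1: 12 live cells
......#.#.
...#...#.#
#.#####...
...#......
..........
..........
..........
..........
Generation 2: 10 live cells
.........#
##........
.#.....###
.#....#...
..........
..........
..........
.......#..
Generation 3: 8 live cells
.#......#.
..#....#..
......#...
..#......#
..........
..........
..........
........#.
Generation 4: 12 live cells
..#......#
.#....#.#.
.###...##.
..........
..........
..........
..........
.......#.#
Population at generation 4: 12

Answer: 12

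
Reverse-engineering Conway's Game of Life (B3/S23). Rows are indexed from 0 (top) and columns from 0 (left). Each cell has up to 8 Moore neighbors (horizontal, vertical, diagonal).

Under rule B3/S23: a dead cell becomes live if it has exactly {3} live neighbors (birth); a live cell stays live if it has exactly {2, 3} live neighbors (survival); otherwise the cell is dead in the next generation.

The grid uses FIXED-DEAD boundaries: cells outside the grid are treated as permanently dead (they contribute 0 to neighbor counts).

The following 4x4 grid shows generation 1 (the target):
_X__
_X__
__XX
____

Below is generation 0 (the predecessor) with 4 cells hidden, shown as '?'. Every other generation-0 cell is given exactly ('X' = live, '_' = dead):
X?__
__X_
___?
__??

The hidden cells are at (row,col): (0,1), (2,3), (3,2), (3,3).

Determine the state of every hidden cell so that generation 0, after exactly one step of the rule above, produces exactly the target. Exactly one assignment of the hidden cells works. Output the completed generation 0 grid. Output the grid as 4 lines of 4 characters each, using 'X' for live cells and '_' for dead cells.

Hidden generation-0 cells (in order): (0,1), (2,3), (3,2), (3,3).
A hidden cell only influences target cells in its own 3x3 neighborhood. Try each of the 2^4 = 16 assignments, step the completed generation 0 forward once under B3/S23, and compare with the target:
  (0,1)=_ (2,3)=_ (3,2)=_ (3,3)=_ -> step gives (0,1)='_' but target has 'X' -> reject
  (0,1)=_ (2,3)=_ (3,2)=_ (3,3)=X -> step gives (0,1)='_' but target has 'X' -> reject
  (0,1)=_ (2,3)=_ (3,2)=X (3,3)=_ -> step gives (0,1)='_' but target has 'X' -> reject
  (0,1)=_ (2,3)=_ (3,2)=X (3,3)=X -> step gives (0,1)='_' but target has 'X' -> reject
  (0,1)=_ (2,3)=X (3,2)=_ (3,3)=_ -> step gives (0,1)='_' but target has 'X' -> reject
  (0,1)=_ (2,3)=X (3,2)=_ (3,3)=X -> step gives (0,1)='_' but target has 'X' -> reject
  (0,1)=_ (2,3)=X (3,2)=X (3,3)=_ -> step gives (0,1)='_' but target has 'X' -> reject
  (0,1)=_ (2,3)=X (3,2)=X (3,3)=X -> step gives (0,1)='_' but target has 'X' -> reject
  (0,1)=X (2,3)=_ (3,2)=_ (3,3)=_ -> step gives (2,2)='_' but target has 'X' -> reject
  (0,1)=X (2,3)=_ (3,2)=_ (3,3)=X -> step gives (2,2)='_' but target has 'X' -> reject
  (0,1)=X (2,3)=_ (3,2)=X (3,3)=_ -> step gives (2,2)='_' but target has 'X' -> reject
  (0,1)=X (2,3)=_ (3,2)=X (3,3)=X -> step reproduces the target at every cell -> ACCEPT
  (0,1)=X (2,3)=X (3,2)=_ (3,3)=_ -> step gives (1,2)='X' but target has '_' -> reject
  (0,1)=X (2,3)=X (3,2)=_ (3,3)=X -> step gives (1,2)='X' but target has '_' -> reject
  (0,1)=X (2,3)=X (3,2)=X (3,3)=_ -> step gives (1,2)='X' but target has '_' -> reject
  (0,1)=X (2,3)=X (3,2)=X (3,3)=X -> step gives (1,2)='X' but target has '_' -> reject
Unique solution: (0,1)=live, (2,3)=dead, (3,2)=live, (3,3)=live.
Check: live-neighbor counts of every cell in the completed generation 0:
1221
2311
0233
0111
Applying B3/S23 to generation 0 with these counts gives:
_X__
_X__
__XX
____
which matches the target exactly.

Answer: XX__
__X_
____
__XX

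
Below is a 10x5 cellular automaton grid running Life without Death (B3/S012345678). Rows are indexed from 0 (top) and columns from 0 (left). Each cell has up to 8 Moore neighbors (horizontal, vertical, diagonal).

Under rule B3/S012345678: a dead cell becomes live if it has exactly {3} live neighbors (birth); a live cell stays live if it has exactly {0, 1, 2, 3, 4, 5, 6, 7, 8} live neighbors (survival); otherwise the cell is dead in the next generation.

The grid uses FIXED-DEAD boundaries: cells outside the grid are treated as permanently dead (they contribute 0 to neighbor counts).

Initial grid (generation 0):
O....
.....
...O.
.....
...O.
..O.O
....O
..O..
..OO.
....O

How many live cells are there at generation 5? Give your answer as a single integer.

Answer: 20

Derivation:
Simulating step by step:
Generation 0 (given above): 10 live cells
Generation 1: 11 live cells
O....
.....
...O.
.....
...O.
..O.O
....O
..O..
..OO.
...OO
Generation 2: 13 live cells
O....
.....
...O.
.....
...O.
..O.O
....O
..O..
..OOO
..OOO
Generation 3: 15 live cells
O....
.....
...O.
.....
...O.
..O.O
....O
..O.O
.OOOO
..OOO
Generation 4: 17 live cells
O....
.....
...O.
.....
...O.
..O.O
....O
.OO.O
.OOOO
.OOOO
Generation 5: 20 live cells
O....
.....
...O.
.....
...O.
..O.O
.OO.O
.OO.O
OOOOO
.OOOO
Population at generation 5: 20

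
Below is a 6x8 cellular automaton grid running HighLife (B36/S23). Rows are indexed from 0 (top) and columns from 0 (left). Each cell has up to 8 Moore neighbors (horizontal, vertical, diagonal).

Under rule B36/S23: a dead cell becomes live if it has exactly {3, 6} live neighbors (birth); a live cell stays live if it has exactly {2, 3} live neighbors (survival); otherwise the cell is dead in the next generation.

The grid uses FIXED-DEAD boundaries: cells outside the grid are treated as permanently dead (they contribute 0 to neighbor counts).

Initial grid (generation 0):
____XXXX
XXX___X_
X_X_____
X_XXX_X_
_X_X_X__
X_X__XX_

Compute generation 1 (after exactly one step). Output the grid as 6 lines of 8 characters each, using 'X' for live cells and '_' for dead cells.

Simulating step by step:
Generation 0 (given above): 22 live cells
Generation 1: 20 live cells
(generation 1 grid is the final answer)

Answer: _X___XXX
X_XX__XX
X____X__
X___XX__
X_______
_XX_XXX_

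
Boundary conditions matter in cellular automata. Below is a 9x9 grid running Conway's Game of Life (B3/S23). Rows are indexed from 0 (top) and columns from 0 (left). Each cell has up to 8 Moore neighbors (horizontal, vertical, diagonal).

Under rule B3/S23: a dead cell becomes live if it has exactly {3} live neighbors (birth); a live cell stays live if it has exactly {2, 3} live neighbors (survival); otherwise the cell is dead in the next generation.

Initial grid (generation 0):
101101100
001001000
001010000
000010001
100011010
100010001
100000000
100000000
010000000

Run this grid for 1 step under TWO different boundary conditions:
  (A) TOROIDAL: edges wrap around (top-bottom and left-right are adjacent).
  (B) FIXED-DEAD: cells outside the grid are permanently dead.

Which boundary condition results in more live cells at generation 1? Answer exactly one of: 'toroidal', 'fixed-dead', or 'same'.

Under TOROIDAL boundary, generation 1:
001111100
001001100
000011000
000010001
100111010
110011000
110000000
110000000
111000000
Population = 28

Under FIXED-DEAD boundary, generation 1:
011111100
001001100
000011000
000010000
000111011
110011000
110000000
110000000
000000000
Population = 25

Comparison: toroidal=28, fixed-dead=25 -> toroidal

Answer: toroidal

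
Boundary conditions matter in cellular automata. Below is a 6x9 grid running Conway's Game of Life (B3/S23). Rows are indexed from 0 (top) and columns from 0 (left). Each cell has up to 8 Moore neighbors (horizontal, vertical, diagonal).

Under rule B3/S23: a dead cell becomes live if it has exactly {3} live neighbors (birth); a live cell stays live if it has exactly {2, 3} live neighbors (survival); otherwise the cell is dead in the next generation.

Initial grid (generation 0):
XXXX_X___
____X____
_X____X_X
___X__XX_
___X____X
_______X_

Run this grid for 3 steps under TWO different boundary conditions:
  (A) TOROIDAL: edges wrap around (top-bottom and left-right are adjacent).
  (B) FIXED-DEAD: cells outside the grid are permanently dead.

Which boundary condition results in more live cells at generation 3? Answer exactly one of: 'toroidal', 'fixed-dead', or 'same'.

Under TOROIDAL boundary, generation 3:
X____XXX_
______XX_
_____XX_X
__XXXXX_X
_XXX_X___
XX_XXXX__
Population = 25

Under FIXED-DEAD boundary, generation 3:
_XX______
_X___XXX_
_____XXX_
______XX_
_________
_________
Population = 11

Comparison: toroidal=25, fixed-dead=11 -> toroidal

Answer: toroidal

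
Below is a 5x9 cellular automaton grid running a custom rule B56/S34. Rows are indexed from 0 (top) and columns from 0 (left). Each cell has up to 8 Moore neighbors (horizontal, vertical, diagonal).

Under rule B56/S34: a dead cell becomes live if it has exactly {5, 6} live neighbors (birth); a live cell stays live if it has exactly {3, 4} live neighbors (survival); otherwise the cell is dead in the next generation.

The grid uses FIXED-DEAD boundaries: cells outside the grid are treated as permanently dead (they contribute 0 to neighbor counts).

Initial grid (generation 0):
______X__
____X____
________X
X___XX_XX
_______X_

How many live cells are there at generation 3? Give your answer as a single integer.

Simulating step by step:
Generation 0 (given above): 9 live cells
Generation 1: 2 live cells
_________
_________
_________
_______XX
_________
Generation 2: 0 live cells
_________
_________
_________
_________
_________
Generation 3: 0 live cells
_________
_________
_________
_________
_________
Population at generation 3: 0

Answer: 0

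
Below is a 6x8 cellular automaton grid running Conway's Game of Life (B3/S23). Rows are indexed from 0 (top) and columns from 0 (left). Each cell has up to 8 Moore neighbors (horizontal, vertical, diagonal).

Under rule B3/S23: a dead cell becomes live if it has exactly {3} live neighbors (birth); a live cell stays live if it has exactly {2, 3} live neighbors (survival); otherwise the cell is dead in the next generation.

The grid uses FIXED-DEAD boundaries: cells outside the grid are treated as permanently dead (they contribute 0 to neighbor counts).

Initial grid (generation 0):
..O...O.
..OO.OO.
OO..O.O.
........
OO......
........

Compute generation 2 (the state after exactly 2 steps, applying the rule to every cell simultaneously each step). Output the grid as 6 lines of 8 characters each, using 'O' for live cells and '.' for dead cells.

Simulating step by step:
Generation 0 (given above): 12 live cells
Generation 1: 14 live cells
..OO.OO.
..OOO.OO
.OOOO.O.
........
........
........
Generation 2: 11 live cells
(generation 2 grid is the final answer)

Answer: ..O..OOO
.......O
.O..O.OO
..OO....
........
........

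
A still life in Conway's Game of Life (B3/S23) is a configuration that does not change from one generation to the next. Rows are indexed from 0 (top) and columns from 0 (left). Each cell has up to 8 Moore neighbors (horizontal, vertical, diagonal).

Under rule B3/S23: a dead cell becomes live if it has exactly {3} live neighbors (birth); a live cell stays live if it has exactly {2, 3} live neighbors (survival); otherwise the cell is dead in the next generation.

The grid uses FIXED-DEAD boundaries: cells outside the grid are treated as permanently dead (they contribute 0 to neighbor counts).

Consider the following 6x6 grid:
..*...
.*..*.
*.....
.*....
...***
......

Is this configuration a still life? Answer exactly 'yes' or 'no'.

Compute generation 1 and compare to generation 0 (given above):
Generation 1:
......
.*....
**....
....*.
....*.
....*.
Cell (0,2) differs: gen0=1 vs gen1=0 -> NOT a still life.

Answer: no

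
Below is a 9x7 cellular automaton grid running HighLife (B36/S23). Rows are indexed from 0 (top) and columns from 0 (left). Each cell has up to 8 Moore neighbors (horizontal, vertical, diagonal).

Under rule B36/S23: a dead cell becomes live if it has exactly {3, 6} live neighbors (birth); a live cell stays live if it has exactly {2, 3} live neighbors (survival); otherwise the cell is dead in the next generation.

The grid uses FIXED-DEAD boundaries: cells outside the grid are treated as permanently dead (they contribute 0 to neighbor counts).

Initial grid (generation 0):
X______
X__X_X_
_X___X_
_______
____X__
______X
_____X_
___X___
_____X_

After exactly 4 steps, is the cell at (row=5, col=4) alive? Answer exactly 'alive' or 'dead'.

Simulating step by step:
Generation 0 (given above): 11 live cells
Generation 1: 6 live cells
_______
XX__X__
____X__
_______
_______
_____X_
_______
____X__
_______
Generation 2: 0 live cells
_______
_______
_______
_______
_______
_______
_______
_______
_______
Generation 3: 0 live cells
_______
_______
_______
_______
_______
_______
_______
_______
_______
Generation 4: 0 live cells
_______
_______
_______
_______
_______
_______
_______
_______
_______

Cell (5,4) at generation 4: 0 -> dead

Answer: dead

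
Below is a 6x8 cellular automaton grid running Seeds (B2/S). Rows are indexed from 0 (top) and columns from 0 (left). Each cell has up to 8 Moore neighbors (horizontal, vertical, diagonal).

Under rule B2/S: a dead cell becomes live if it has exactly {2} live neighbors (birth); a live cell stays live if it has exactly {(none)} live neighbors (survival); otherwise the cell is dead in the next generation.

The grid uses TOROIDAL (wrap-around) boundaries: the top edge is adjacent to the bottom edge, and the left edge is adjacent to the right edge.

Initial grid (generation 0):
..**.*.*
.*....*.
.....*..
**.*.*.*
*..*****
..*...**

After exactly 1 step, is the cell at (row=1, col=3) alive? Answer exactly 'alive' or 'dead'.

Answer: alive

Derivation:
Simulating step by step:
Generation 0 (given above): 21 live cells
Generation 1: 4 live cells
....*...
*..*...*
........
........
........
........

Cell (1,3) at generation 1: 1 -> alive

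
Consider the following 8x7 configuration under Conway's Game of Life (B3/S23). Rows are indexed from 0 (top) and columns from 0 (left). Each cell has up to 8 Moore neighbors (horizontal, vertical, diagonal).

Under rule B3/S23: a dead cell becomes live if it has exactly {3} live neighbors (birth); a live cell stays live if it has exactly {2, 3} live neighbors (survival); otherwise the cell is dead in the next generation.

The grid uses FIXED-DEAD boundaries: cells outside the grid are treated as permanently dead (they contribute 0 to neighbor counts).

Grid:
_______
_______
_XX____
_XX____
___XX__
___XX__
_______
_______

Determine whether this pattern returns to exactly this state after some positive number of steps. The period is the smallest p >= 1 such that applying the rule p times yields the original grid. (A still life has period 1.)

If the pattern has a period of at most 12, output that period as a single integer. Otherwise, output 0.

Answer: 2

Derivation:
Simulating and comparing each generation to the original:
Gen 0 (original, given above): 8 live cells
Gen 1: 6 live cells, differs from original
Gen 2: 8 live cells, MATCHES original -> period = 2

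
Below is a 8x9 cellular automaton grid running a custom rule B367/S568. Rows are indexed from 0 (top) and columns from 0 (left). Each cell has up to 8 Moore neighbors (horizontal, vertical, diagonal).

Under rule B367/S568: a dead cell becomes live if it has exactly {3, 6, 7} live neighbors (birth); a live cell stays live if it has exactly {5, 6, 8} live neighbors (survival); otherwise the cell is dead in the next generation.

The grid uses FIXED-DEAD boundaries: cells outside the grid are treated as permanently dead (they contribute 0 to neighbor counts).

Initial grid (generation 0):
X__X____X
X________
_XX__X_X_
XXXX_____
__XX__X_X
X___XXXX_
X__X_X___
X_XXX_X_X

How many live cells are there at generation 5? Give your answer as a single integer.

Answer: 0

Derivation:
Simulating step by step:
Generation 0 (given above): 30 live cells
Generation 1: 16 live cells
_________
__X______
_X_X_____
_XX_X_XX_
X________
_XX______
__X_XX___
_X___X___
Generation 2: 6 live cells
_________
_________
_________
X__X_____
___X_____
___X_____
___X_____
____X____
Generation 3: 5 live cells
_________
_________
_________
_________
__X_X____
__X_X____
____X____
_________
Generation 4: 2 live cells
_________
_________
_________
_________
_________
_____X___
___X_____
_________
Generation 5: 0 live cells
_________
_________
_________
_________
_________
_________
_________
_________
Population at generation 5: 0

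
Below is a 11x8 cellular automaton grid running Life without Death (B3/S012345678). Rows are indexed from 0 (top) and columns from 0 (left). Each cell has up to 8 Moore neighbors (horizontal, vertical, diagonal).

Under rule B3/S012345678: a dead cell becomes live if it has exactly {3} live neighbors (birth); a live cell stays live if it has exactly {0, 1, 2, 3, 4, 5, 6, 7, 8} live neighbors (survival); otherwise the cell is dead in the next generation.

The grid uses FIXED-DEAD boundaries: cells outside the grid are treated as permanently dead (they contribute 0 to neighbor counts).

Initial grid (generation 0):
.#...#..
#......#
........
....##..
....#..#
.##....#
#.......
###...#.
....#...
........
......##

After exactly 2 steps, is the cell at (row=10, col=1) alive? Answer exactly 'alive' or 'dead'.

Answer: dead

Derivation:
Simulating step by step:
Generation 0 (given above): 19 live cells
Generation 1: 23 live cells
.#...#..
#......#
........
....##..
...#####
.##....#
#.......
###...#.
.#..#...
........
......##
Generation 2: 30 live cells
.#...#..
#......#
........
...###..
..######
.#####.#
#.......
###...#.
###.#...
........
......##

Cell (10,1) at generation 2: 0 -> dead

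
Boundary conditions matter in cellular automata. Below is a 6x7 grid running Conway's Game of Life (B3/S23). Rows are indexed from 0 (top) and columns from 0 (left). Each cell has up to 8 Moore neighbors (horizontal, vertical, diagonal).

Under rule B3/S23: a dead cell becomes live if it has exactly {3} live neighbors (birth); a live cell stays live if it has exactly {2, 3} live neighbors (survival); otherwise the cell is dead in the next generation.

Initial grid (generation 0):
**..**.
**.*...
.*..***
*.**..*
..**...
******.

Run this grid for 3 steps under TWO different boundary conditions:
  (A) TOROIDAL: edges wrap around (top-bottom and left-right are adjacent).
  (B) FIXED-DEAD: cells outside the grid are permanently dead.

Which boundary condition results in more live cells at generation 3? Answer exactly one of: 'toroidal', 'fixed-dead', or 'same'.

Under TOROIDAL boundary, generation 3:
....*.*
.......
....*.*
*...*..
.......
....*..
Population = 7

Under FIXED-DEAD boundary, generation 3:
.*.*...
.*..**.
..*.*.*
....*.*
.....*.
.......
Population = 11

Comparison: toroidal=7, fixed-dead=11 -> fixed-dead

Answer: fixed-dead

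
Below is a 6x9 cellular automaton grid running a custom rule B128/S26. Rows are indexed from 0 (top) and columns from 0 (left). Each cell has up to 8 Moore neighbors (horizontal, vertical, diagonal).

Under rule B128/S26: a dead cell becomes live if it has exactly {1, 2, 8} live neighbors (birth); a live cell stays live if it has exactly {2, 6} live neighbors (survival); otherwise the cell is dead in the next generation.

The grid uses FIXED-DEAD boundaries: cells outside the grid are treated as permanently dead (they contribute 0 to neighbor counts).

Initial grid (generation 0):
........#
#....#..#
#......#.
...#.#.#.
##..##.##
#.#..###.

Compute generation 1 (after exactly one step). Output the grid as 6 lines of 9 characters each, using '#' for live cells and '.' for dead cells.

Simulating step by step:
Generation 0 (given above): 20 live cells
Generation 1: 20 live cells
(generation 1 grid is the final answer)

Answer: ##..####.
.#..#.#.#
.###.#.#.
..#..#...
#........
#..#.....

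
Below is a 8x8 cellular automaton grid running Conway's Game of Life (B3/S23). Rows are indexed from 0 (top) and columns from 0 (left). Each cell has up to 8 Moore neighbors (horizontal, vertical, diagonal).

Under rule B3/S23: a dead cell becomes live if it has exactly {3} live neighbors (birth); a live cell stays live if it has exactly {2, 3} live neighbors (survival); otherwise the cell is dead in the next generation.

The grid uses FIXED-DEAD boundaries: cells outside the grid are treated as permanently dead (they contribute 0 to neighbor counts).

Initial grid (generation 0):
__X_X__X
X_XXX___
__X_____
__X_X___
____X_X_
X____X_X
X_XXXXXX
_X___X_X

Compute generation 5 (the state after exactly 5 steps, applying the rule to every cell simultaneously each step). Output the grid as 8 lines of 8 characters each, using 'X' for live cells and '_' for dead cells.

Simulating step by step:
Generation 0 (given above): 25 live cells
Generation 1: 22 live cells
_XX_X___
__X_X___
__X_X___
_____X__
___XX_X_
_X_____X
X_XX___X
_XXX_X_X
Generation 2: 23 live cells
_XX_____
__X_XX__
____XX__
_____X__
____XXX_
_X__X_XX
X__XX__X
_X_XX_X_
Generation 3: 19 live cells
_XXX____
_XX_XX__
___X__X_
________
____X__X
_______X
XX_____X
__XXXX__
Generation 4: 21 live cells
_X_XX___
_X__XX__
__XXXX__
________
________
______XX
_XXXX_X_
_XXXX___
Generation 5: 22 live cells
(generation 5 grid is the final answer)

Answer: __XXXX__
_X______
__XX_X__
___XX___
________
__XX_XXX
_X__X_XX
_X__XX__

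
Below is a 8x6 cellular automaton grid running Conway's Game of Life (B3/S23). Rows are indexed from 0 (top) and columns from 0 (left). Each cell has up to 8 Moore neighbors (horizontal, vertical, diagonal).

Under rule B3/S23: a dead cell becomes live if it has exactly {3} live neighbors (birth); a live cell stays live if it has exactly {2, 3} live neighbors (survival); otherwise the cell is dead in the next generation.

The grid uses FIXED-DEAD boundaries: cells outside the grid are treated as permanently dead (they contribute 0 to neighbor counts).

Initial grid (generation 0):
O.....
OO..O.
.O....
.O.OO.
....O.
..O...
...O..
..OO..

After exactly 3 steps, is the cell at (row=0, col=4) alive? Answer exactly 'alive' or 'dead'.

Answer: dead

Derivation:
Simulating step by step:
Generation 0 (given above): 13 live cells
Generation 1: 16 live cells
OO....
OO....
.O.OO.
..OOO.
..O.O.
...O..
...O..
..OO..
Generation 2: 16 live cells
OO....
......
OO..O.
.O...O
..O.O.
..OOO.
...OO.
..OO..
Generation 3: 17 live cells
......
......
OO....
OOOOOO
.OO.OO
..O..O
......
..OOO.

Cell (0,4) at generation 3: 0 -> dead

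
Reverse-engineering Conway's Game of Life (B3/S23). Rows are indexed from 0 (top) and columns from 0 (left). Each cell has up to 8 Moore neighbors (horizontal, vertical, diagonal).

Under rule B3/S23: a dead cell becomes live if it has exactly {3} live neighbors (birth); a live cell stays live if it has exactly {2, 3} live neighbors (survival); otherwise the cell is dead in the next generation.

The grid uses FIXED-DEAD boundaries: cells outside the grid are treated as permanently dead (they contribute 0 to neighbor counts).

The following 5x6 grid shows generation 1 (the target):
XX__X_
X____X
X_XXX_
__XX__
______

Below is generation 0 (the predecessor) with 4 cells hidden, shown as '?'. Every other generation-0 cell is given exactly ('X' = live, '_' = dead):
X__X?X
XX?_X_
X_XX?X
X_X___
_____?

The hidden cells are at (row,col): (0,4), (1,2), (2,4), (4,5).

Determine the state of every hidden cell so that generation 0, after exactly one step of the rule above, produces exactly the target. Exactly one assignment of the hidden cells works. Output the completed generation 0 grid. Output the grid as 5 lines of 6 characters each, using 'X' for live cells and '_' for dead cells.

Answer: X__X_X
XX__X_
X_XX_X
X_X___
______

Derivation:
Hidden generation-0 cells (in order): (0,4), (1,2), (2,4), (4,5).
A hidden cell only influences target cells in its own 3x3 neighborhood. Try each of the 2^4 = 16 assignments, step the completed generation 0 forward once under B3/S23, and compare with the target:
  (0,4)=_ (1,2)=_ (2,4)=_ (4,5)=_ -> step reproduces the target at every cell -> ACCEPT
  (0,4)=_ (1,2)=_ (2,4)=_ (4,5)=X -> step gives (3,4)='X' but target has '_' -> reject
  (0,4)=_ (1,2)=_ (2,4)=X (4,5)=_ -> step gives (1,5)='_' but target has 'X' -> reject
  (0,4)=_ (1,2)=_ (2,4)=X (4,5)=X -> step gives (1,5)='_' but target has 'X' -> reject
  (0,4)=_ (1,2)=X (2,4)=_ (4,5)=_ -> step gives (0,1)='_' but target has 'X' -> reject
  (0,4)=_ (1,2)=X (2,4)=_ (4,5)=X -> step gives (0,1)='_' but target has 'X' -> reject
  (0,4)=_ (1,2)=X (2,4)=X (4,5)=_ -> step gives (0,1)='_' but target has 'X' -> reject
  (0,4)=_ (1,2)=X (2,4)=X (4,5)=X -> step gives (0,1)='_' but target has 'X' -> reject
  (0,4)=X (1,2)=_ (2,4)=_ (4,5)=_ -> step gives (0,3)='X' but target has '_' -> reject
  (0,4)=X (1,2)=_ (2,4)=_ (4,5)=X -> step gives (0,3)='X' but target has '_' -> reject
  (0,4)=X (1,2)=_ (2,4)=X (4,5)=_ -> step gives (0,3)='X' but target has '_' -> reject
  (0,4)=X (1,2)=_ (2,4)=X (4,5)=X -> step gives (0,3)='X' but target has '_' -> reject
  (0,4)=X (1,2)=X (2,4)=_ (4,5)=_ -> step gives (0,1)='_' but target has 'X' -> reject
  (0,4)=X (1,2)=X (2,4)=_ (4,5)=X -> step gives (0,1)='_' but target has 'X' -> reject
  (0,4)=X (1,2)=X (2,4)=X (4,5)=_ -> step gives (0,1)='_' but target has 'X' -> reject
  (0,4)=X (1,2)=X (2,4)=X (4,5)=X -> step gives (0,1)='_' but target has 'X' -> reject
Unique solution: (0,4)=dead, (1,2)=dead, (2,4)=dead, (4,5)=dead.
Check: live-neighbor counts of every cell in the completed generation 0:
232131
344443
363331
142321
121100
Applying B3/S23 to generation 0 with these counts gives:
XX__X_
X____X
X_XXX_
__XX__
______
which matches the target exactly.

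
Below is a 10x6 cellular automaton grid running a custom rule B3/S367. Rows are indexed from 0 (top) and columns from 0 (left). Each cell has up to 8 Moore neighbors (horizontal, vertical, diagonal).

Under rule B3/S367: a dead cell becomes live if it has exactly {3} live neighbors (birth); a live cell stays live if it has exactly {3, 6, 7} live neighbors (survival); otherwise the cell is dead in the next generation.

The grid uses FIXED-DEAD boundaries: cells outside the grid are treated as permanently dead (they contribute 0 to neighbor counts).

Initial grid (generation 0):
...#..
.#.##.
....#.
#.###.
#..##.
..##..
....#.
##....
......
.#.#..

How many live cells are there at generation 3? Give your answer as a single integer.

Simulating step by step:
Generation 0 (given above): 19 live cells
Generation 1: 16 live cells
..#.#.
..###.
.#...#
.#...#
...#..
......
.###..
......
###...
......
Generation 2: 11 live cells
......
.##.##
...#..
..#.#.
......
...#..
......
#..#..
......
.#....
Generation 3: 5 live cells
......
...#..
.#...#
...#..
...#..
......
......
......
......
......
Population at generation 3: 5

Answer: 5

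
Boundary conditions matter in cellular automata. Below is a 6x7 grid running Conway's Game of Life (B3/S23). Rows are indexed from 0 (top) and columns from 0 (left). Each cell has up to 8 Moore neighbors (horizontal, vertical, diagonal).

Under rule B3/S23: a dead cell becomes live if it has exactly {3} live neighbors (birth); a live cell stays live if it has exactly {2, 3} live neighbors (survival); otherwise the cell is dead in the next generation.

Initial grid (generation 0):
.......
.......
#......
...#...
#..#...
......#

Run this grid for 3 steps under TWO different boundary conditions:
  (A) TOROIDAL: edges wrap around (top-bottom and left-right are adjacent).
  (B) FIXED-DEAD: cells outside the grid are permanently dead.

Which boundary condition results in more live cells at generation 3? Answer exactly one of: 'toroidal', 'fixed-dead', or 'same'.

Answer: same

Derivation:
Under TOROIDAL boundary, generation 3:
.......
.......
.......
.......
.......
.......
Population = 0

Under FIXED-DEAD boundary, generation 3:
.......
.......
.......
.......
.......
.......
Population = 0

Comparison: toroidal=0, fixed-dead=0 -> same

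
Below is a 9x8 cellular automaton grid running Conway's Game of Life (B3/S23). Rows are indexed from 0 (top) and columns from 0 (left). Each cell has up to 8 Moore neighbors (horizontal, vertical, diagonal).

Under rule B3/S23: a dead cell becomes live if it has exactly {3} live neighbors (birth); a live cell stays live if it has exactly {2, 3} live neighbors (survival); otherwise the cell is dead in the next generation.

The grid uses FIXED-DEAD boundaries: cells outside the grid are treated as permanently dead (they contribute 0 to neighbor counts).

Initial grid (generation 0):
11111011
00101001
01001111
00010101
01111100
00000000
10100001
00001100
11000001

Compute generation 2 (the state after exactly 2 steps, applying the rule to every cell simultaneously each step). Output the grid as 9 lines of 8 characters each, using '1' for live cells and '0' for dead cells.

Simulating step by step:
Generation 0 (given above): 31 live cells
Generation 1: 18 live cells
01101111
10000000
00100001
01000001
00110110
00001000
00000000
10000010
00000000
Generation 2: 19 live cells
(generation 2 grid is the final answer)

Answer: 01000110
00110101
01000000
01010001
00111110
00011100
00000000
00000000
00000000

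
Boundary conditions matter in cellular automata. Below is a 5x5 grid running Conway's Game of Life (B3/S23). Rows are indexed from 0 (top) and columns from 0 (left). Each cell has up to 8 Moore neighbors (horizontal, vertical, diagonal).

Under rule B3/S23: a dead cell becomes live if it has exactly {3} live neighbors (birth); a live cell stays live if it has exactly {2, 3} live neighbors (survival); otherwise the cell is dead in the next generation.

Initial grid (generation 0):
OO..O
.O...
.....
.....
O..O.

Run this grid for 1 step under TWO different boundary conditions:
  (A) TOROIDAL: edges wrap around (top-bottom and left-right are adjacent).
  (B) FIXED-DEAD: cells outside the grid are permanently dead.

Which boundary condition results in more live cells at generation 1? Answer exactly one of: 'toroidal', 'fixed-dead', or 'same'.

Answer: toroidal

Derivation:
Under TOROIDAL boundary, generation 1:
.OO.O
.O...
.....
.....
OO...
Population = 6

Under FIXED-DEAD boundary, generation 1:
OO...
OO...
.....
.....
.....
Population = 4

Comparison: toroidal=6, fixed-dead=4 -> toroidal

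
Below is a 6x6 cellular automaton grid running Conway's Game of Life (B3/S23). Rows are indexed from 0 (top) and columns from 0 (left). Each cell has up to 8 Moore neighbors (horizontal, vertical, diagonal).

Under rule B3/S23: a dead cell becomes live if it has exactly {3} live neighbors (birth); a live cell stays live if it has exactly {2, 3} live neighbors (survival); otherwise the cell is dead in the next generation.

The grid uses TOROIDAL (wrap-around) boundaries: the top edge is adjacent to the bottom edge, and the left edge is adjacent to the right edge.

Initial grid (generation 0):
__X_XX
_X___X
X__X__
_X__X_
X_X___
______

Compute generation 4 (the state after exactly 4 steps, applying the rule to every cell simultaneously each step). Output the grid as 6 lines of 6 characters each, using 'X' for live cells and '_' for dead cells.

Answer: ______
______
______
______
_X_XX_
_X_X_X

Derivation:
Simulating step by step:
Generation 0 (given above): 11 live cells
Generation 1: 21 live cells
X___XX
_XXX_X
XXX_XX
XXXX_X
_X____
_X_X_X
Generation 2: 6 live cells
______
______
______
___X__
___X_X
_XX__X
Generation 3: 6 live cells
______
______
______
____X_
X__X__
X_X_X_
Generation 4: 6 live cells
(generation 4 grid is the final answer)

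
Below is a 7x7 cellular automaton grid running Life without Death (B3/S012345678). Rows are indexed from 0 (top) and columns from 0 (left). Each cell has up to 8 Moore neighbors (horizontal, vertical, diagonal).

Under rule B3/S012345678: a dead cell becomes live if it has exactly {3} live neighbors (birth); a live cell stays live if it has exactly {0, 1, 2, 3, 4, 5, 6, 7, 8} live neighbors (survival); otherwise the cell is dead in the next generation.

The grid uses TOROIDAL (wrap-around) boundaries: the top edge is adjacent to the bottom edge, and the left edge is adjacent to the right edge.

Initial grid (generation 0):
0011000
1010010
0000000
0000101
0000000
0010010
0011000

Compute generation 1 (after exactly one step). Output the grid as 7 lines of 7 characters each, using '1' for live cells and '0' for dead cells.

Simulating step by step:
Generation 0 (given above): 11 live cells
Generation 1: 20 live cells
(generation 1 grid is the final answer)

Answer: 0011100
1111010
0000011
0000101
0000010
0011010
0111100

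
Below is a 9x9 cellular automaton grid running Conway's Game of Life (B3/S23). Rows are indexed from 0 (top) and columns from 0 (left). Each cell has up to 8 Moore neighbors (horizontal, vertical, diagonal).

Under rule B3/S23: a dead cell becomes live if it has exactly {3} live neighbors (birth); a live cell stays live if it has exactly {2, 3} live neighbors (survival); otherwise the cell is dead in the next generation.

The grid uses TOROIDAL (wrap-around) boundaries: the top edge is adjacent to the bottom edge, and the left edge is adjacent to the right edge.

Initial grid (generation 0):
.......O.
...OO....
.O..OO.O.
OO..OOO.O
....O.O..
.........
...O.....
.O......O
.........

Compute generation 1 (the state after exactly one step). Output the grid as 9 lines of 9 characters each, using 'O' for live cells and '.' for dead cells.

Simulating step by step:
Generation 0 (given above): 18 live cells
Generation 1: 16 live cells
(generation 1 grid is the final answer)

Answer: .........
...OOOO..
.OO....OO
OO.O....O
O...O.OO.
.........
.........
.........
.........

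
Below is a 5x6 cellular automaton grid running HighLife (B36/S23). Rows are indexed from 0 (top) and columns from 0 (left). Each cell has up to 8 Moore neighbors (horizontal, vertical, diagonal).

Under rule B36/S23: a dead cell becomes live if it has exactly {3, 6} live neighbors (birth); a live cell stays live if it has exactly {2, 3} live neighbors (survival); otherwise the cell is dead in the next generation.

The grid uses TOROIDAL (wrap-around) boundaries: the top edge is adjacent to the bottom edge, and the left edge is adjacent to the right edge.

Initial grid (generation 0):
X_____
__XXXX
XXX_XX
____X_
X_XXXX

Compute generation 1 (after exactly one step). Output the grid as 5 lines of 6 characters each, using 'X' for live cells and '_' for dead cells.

Answer: X__XXX
__X___
XXXX__
___X__
XX_XX_

Derivation:
Simulating step by step:
Generation 0 (given above): 16 live cells
Generation 1: 14 live cells
(generation 1 grid is the final answer)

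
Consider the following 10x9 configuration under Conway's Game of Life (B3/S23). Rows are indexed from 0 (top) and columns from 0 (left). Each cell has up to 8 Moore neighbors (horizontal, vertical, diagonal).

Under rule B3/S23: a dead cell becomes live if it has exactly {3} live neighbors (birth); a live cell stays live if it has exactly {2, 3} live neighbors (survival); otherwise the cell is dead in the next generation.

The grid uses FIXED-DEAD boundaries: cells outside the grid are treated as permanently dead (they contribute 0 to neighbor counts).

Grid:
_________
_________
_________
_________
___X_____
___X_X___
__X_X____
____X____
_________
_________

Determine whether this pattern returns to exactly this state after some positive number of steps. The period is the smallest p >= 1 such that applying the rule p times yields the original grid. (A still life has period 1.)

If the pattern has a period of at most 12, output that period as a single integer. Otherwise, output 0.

Simulating and comparing each generation to the original:
Gen 0 (original, given above): 6 live cells
Gen 1: 6 live cells, differs from original
Gen 2: 6 live cells, MATCHES original -> period = 2

Answer: 2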